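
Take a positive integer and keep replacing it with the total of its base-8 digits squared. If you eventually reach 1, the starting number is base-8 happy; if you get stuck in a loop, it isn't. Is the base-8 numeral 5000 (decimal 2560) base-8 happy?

2560 = (5,0,0,0)_8 → 5² + 0² + 0² + 0² = 25 + 0 + 0 + 0 = 25
25 = (3,1)_8 → 3² + 1² = 9 + 1 = 10
10 = (1,2)_8 → 1² + 2² = 1 + 4 = 5
5 = (5)_8 → 5² = 25  — 25 already seen; the sequence cycles without reaching 1.

not base-8 happy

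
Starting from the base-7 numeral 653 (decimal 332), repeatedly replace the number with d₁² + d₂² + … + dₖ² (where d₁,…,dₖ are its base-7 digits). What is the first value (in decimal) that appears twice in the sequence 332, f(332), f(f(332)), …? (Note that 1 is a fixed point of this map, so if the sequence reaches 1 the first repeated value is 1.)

332 = (6,5,3)_7 → 6² + 5² + 3² = 70
70 = (1,3,0)_7 → 1² + 3² + 0² = 10
10 = (1,3)_7 → 1² + 3² = 10  — 10 already appeared earlier.

10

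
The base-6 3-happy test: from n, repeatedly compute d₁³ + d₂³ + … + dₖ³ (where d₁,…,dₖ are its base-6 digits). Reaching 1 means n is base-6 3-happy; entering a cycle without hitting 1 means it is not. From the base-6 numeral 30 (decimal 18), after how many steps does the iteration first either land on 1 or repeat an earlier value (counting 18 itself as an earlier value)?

18 = (3,0)_6 → 27
27 = (4,3)_6 → 91
91 = (2,3,1)_6 → 36
36 = (1,0,0)_6 → 1  — reached 1.
That took 4 steps.

4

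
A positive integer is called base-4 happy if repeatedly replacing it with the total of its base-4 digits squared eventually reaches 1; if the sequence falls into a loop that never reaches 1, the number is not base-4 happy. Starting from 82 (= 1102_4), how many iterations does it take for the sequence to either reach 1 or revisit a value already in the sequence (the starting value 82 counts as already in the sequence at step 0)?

5

82 = (1,1,0,2)_4 → 1² + 1² + 0² + 2² = 6
6 = (1,2)_4 → 1² + 2² = 5
5 = (1,1)_4 → 1² + 1² = 2
2 = (2)_4 → 2² = 4
4 = (1,0)_4 → 1² + 0² = 1  — reached 1.
That took 5 steps.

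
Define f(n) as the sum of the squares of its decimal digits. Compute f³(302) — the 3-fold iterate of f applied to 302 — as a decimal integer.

1

302 → 3² + 0² + 2² = 9 + 0 + 4 = 13
13 → 1² + 3² = 1 + 9 = 10
10 → 1² + 0² = 1 + 0 = 1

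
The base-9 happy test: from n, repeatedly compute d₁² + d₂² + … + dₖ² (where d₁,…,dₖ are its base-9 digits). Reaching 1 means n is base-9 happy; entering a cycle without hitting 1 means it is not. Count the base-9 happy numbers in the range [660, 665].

660: 660 → 74 → 68 → 74  (repeats 74)
661: 661 → 81 → 1  (reaches 1)
662: 662 → 90 → 2 → 4 → 16 → 50 → 50  (repeats 50)
663: 663 → 101 → 9 → 1  (reaches 1)
664: 664 → 114 → 46 → 26 → 68 → 74 → 68  (repeats 68)
665: 665 → 129 → 35 → 73 → 65 → 53 → 89 → 65  (repeats 65)
base-9 happy: 661, 663

2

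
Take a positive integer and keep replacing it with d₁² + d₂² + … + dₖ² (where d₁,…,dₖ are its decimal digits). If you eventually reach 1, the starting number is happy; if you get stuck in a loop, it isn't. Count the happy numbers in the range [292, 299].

1

292: 292 → 89 → 145 → 42 → 20 → 4 → 16 → 37 → 58 → 89  — not happy
293: 293 → 94 → 97 → 130 → 10 → 1  — happy
294: 294 → 101 → 2 → 4 → 16 → 37 → 58 → 89 → 145 → 42 → 20 → 4  — not happy
295: 295 → 110 → 2 → 4 → 16 → 37 → 58 → 89 → 145 → 42 → 20 → 4  — not happy
296: 296 → 121 → 6 → 36 → 45 → 41 → 17 → 50 → 25 → 29 → 85 → 89 → 145 → 42 → 20 → 4 → 16 → 37 → 58 → 89  — not happy
297: 297 → 134 → 26 → 40 → 16 → 37 → 58 → 89 → 145 → 42 → 20 → 4 → 16  — not happy
298: 298 → 149 → 98 → 145 → 42 → 20 → 4 → 16 → 37 → 58 → 89 → 145  — not happy
299: 299 → 166 → 73 → 58 → 89 → 145 → 42 → 20 → 4 → 16 → 37 → 58  — not happy
happy: 293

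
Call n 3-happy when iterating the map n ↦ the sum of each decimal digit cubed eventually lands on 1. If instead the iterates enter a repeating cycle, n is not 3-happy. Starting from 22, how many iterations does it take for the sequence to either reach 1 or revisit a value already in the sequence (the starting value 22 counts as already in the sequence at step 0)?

5

22 → 2³ + 2³ = 16
16 → 1³ + 6³ = 217
217 → 2³ + 1³ + 7³ = 352
352 → 3³ + 5³ + 2³ = 160
160 → 1³ + 6³ + 0³ = 217  — 217 repeats.
That took 5 steps.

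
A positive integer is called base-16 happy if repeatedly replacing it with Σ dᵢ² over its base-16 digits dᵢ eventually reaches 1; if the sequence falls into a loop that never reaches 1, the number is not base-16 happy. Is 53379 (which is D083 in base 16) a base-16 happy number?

53379 = (13,0,8,3)_16 → 13² + 0² + 8² + 3² = 242
242 = (15,2)_16 → 15² + 2² = 229
229 = (14,5)_16 → 14² + 5² = 221
221 = (13,13)_16 → 13² + 13² = 338
338 = (1,5,2)_16 → 1² + 5² + 2² = 30
30 = (1,14)_16 → 1² + 14² = 197
197 = (12,5)_16 → 12² + 5² = 169
169 = (10,9)_16 → 10² + 9² = 181
181 = (11,5)_16 → 11² + 5² = 146
146 = (9,2)_16 → 9² + 2² = 85
85 = (5,5)_16 → 5² + 5² = 50
50 = (3,2)_16 → 3² + 2² = 13
13 = (13)_16 → 13² = 169  — 169 already seen; the sequence cycles without reaching 1.

not base-16 happy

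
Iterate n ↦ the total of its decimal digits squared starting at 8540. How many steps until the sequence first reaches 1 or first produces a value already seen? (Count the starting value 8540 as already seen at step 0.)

12

8540 → 8² + 5² + 4² + 0² = 105
105 → 1² + 0² + 5² = 26
26 → 2² + 6² = 40
40 → 4² + 0² = 16
16 → 1² + 6² = 37
37 → 3² + 7² = 58
58 → 5² + 8² = 89
89 → 8² + 9² = 145
145 → 1² + 4² + 5² = 42
42 → 4² + 2² = 20
20 → 2² + 0² = 4
4 → 4² = 16  — 16 repeats.
That took 12 steps.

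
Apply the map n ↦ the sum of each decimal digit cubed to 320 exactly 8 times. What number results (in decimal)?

320 → 3³ + 2³ + 0³ = 35
35 → 3³ + 5³ = 152
152 → 1³ + 5³ + 2³ = 134
134 → 1³ + 3³ + 4³ = 92
92 → 9³ + 2³ = 737
737 → 7³ + 3³ + 7³ = 713
713 → 7³ + 1³ + 3³ = 371
371 → 3³ + 7³ + 1³ = 371

371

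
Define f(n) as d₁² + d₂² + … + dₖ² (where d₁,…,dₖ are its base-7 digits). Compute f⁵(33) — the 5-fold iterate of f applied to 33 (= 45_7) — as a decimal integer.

33 = (4,5)_7 → 4² + 5² = 16 + 25 = 41
41 = (5,6)_7 → 5² + 6² = 25 + 36 = 61
61 = (1,1,5)_7 → 1² + 1² + 5² = 1 + 1 + 25 = 27
27 = (3,6)_7 → 3² + 6² = 9 + 36 = 45
45 = (6,3)_7 → 6² + 3² = 36 + 9 = 45

45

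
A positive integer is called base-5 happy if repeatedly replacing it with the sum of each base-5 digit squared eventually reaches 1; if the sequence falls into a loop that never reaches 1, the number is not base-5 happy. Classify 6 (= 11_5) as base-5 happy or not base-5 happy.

not base-5 happy

6 = (1,1)_5 → 2
2 = (2)_5 → 4
4 = (4)_5 → 16
16 = (3,1)_5 → 10
10 = (2,0)_5 → 4  — 4 already seen; the sequence cycles without reaching 1.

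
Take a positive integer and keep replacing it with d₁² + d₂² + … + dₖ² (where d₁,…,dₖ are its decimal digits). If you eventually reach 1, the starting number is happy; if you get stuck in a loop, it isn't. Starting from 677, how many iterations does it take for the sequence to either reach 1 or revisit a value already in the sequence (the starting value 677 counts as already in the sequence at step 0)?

677 → 134
134 → 26
26 → 40
40 → 16
16 → 37
37 → 58
58 → 89
89 → 145
145 → 42
42 → 20
20 → 4
4 → 16  — 16 repeats.
That took 12 steps.

12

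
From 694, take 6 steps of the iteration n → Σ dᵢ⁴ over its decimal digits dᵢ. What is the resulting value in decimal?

4338

694 → 6⁴ + 9⁴ + 4⁴ = 8113
8113 → 8⁴ + 1⁴ + 1⁴ + 3⁴ = 4179
4179 → 4⁴ + 1⁴ + 7⁴ + 9⁴ = 9219
9219 → 9⁴ + 2⁴ + 1⁴ + 9⁴ = 13139
13139 → 1⁴ + 3⁴ + 1⁴ + 3⁴ + 9⁴ = 6725
6725 → 6⁴ + 7⁴ + 2⁴ + 5⁴ = 4338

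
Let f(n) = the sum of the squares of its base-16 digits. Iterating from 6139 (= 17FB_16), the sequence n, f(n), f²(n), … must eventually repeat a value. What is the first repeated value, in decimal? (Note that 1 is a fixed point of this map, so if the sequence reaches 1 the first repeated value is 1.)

6139 = (1,7,15,11)_16 → 1² + 7² + 15² + 11² = 396
396 = (1,8,12)_16 → 1² + 8² + 12² = 209
209 = (13,1)_16 → 13² + 1² = 170
170 = (10,10)_16 → 10² + 10² = 200
200 = (12,8)_16 → 12² + 8² = 208
208 = (13,0)_16 → 13² + 0² = 169
169 = (10,9)_16 → 10² + 9² = 181
181 = (11,5)_16 → 11² + 5² = 146
146 = (9,2)_16 → 9² + 2² = 85
85 = (5,5)_16 → 5² + 5² = 50
50 = (3,2)_16 → 3² + 2² = 13
13 = (13)_16 → 13² = 169  — 169 already appeared earlier.

169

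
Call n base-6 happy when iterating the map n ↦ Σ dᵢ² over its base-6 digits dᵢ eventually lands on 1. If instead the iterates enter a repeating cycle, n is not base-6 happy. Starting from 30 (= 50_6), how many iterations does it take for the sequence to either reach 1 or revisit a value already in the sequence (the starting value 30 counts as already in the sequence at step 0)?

30 = (5,0)_6 → 25
25 = (4,1)_6 → 17
17 = (2,5)_6 → 29
29 = (4,5)_6 → 41
41 = (1,0,5)_6 → 26
26 = (4,2)_6 → 20
20 = (3,2)_6 → 13
13 = (2,1)_6 → 5
5 = (5)_6 → 25  — 25 repeats.
That took 9 steps.

9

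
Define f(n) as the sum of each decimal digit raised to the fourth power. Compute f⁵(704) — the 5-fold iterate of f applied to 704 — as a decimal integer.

704 → 7⁴ + 0⁴ + 4⁴ = 2657
2657 → 2⁴ + 6⁴ + 5⁴ + 7⁴ = 4338
4338 → 4⁴ + 3⁴ + 3⁴ + 8⁴ = 4514
4514 → 4⁴ + 5⁴ + 1⁴ + 4⁴ = 1138
1138 → 1⁴ + 1⁴ + 3⁴ + 8⁴ = 4179

4179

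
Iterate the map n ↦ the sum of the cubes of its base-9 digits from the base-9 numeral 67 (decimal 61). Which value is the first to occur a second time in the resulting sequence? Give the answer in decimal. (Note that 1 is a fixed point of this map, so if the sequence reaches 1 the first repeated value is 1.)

61 = (6,7)_9 → 6³ + 7³ = 216 + 343 = 559
559 = (6,8,1)_9 → 6³ + 8³ + 1³ = 216 + 512 + 1 = 729
729 = (1,0,0,0)_9 → 1³ + 0³ + 0³ + 0³ = 1 + 0 + 0 + 0 = 1  — reached the fixed point 1.
1 → 1, so 1 is the first repeated value.

1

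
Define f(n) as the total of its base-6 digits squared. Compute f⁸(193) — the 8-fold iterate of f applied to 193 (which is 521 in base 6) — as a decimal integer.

13

193 = (5,2,1)_6 → 30
30 = (5,0)_6 → 25
25 = (4,1)_6 → 17
17 = (2,5)_6 → 29
29 = (4,5)_6 → 41
41 = (1,0,5)_6 → 26
26 = (4,2)_6 → 20
20 = (3,2)_6 → 13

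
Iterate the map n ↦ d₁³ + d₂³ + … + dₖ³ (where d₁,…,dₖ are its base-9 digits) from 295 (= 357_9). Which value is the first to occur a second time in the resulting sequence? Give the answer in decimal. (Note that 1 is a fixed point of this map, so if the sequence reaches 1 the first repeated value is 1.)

27

295 = (3,5,7)_9 → 3³ + 5³ + 7³ = 27 + 125 + 343 = 495
495 = (6,1,0)_9 → 6³ + 1³ + 0³ = 216 + 1 + 0 = 217
217 = (2,6,1)_9 → 2³ + 6³ + 1³ = 8 + 216 + 1 = 225
225 = (2,7,0)_9 → 2³ + 7³ + 0³ = 8 + 343 + 0 = 351
351 = (4,3,0)_9 → 4³ + 3³ + 0³ = 64 + 27 + 0 = 91
91 = (1,1,1)_9 → 1³ + 1³ + 1³ = 1 + 1 + 1 = 3
3 = (3)_9 → 3³ = 27
27 = (3,0)_9 → 3³ + 0³ = 27 + 0 = 27  — 27 already appeared earlier.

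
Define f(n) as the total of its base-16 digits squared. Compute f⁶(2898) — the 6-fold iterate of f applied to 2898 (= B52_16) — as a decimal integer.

17

2898 = (11,5,2)_16 → 11² + 5² + 2² = 121 + 25 + 4 = 150
150 = (9,6)_16 → 9² + 6² = 81 + 36 = 117
117 = (7,5)_16 → 7² + 5² = 49 + 25 = 74
74 = (4,10)_16 → 4² + 10² = 16 + 100 = 116
116 = (7,4)_16 → 7² + 4² = 49 + 16 = 65
65 = (4,1)_16 → 4² + 1² = 16 + 1 = 17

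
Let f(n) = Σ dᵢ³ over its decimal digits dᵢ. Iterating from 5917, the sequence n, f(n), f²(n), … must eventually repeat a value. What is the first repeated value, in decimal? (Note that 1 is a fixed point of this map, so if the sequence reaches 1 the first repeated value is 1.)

1

5917 → 5³ + 9³ + 1³ + 7³ = 1198
1198 → 1³ + 1³ + 9³ + 8³ = 1243
1243 → 1³ + 2³ + 4³ + 3³ = 100
100 → 1³ + 0³ + 0³ = 1  — reached the fixed point 1.
1 → 1, so 1 is the first repeated value.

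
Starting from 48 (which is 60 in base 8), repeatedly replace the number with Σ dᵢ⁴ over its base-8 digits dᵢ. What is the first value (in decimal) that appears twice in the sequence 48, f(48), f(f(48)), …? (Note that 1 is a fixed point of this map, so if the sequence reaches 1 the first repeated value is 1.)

1

48 = (6,0)_8 → 6⁴ + 0⁴ = 1296 + 0 = 1296
1296 = (2,4,2,0)_8 → 2⁴ + 4⁴ + 2⁴ + 0⁴ = 16 + 256 + 16 + 0 = 288
288 = (4,4,0)_8 → 4⁴ + 4⁴ + 0⁴ = 256 + 256 + 0 = 512
512 = (1,0,0,0)_8 → 1⁴ + 0⁴ + 0⁴ + 0⁴ = 1 + 0 + 0 + 0 = 1  — reached the fixed point 1.
1 → 1, so 1 is the first repeated value.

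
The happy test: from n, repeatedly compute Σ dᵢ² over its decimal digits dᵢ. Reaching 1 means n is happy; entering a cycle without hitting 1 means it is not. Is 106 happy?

106 → 1² + 0² + 6² = 1 + 0 + 36 = 37
37 → 3² + 7² = 9 + 49 = 58
58 → 5² + 8² = 25 + 64 = 89
89 → 8² + 9² = 64 + 81 = 145
145 → 1² + 4² + 5² = 1 + 16 + 25 = 42
42 → 4² + 2² = 16 + 4 = 20
20 → 2² + 0² = 4 + 0 = 4
4 → 4² = 16
16 → 1² + 6² = 1 + 36 = 37  — 37 already seen; the sequence cycles without reaching 1.

not happy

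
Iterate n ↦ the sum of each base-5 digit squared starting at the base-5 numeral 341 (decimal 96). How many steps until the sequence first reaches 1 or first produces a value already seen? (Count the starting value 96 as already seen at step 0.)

96 = (3,4,1)_5 → 26
26 = (1,0,1)_5 → 2
2 = (2)_5 → 4
4 = (4)_5 → 16
16 = (3,1)_5 → 10
10 = (2,0)_5 → 4  — 4 repeats.
That took 6 steps.

6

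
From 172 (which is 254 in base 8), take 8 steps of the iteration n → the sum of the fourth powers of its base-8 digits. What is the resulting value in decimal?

272

172 = (2,5,4)_8 → 897
897 = (1,6,0,1)_8 → 1298
1298 = (2,4,2,2)_8 → 304
304 = (4,6,0)_8 → 1552
1552 = (3,0,2,0)_8 → 97
97 = (1,4,1)_8 → 258
258 = (4,0,2)_8 → 272
272 = (4,2,0)_8 → 272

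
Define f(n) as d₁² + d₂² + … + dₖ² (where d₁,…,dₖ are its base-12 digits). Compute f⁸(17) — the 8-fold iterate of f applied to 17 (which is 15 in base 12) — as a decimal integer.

17 = (1,5)_12 → 26
26 = (2,2)_12 → 8
8 = (8)_12 → 64
64 = (5,4)_12 → 41
41 = (3,5)_12 → 34
34 = (2,10)_12 → 104
104 = (8,8)_12 → 128
128 = (10,8)_12 → 164

164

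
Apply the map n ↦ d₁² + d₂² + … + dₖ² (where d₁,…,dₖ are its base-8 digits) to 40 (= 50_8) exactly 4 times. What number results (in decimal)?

40 = (5,0)_8 → 5² + 0² = 25 + 0 = 25
25 = (3,1)_8 → 3² + 1² = 9 + 1 = 10
10 = (1,2)_8 → 1² + 2² = 1 + 4 = 5
5 = (5)_8 → 5² = 25

25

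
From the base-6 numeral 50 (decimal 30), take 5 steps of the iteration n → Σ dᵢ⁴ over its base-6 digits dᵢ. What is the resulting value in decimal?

82

30 = (5,0)_6 → 5⁴ + 0⁴ = 625 + 0 = 625
625 = (2,5,2,1)_6 → 2⁴ + 5⁴ + 2⁴ + 1⁴ = 16 + 625 + 16 + 1 = 658
658 = (3,0,1,4)_6 → 3⁴ + 0⁴ + 1⁴ + 4⁴ = 81 + 0 + 1 + 256 = 338
338 = (1,3,2,2)_6 → 1⁴ + 3⁴ + 2⁴ + 2⁴ = 1 + 81 + 16 + 16 = 114
114 = (3,1,0)_6 → 3⁴ + 1⁴ + 0⁴ = 81 + 1 + 0 = 82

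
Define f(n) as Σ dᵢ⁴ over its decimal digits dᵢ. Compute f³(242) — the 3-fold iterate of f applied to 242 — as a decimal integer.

242 → 2⁴ + 4⁴ + 2⁴ = 288
288 → 2⁴ + 8⁴ + 8⁴ = 8208
8208 → 8⁴ + 2⁴ + 0⁴ + 8⁴ = 8208

8208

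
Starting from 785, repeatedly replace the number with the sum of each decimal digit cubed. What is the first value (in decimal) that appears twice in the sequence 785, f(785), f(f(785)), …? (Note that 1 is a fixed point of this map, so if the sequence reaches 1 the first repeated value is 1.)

407

785 → 7³ + 8³ + 5³ = 343 + 512 + 125 = 980
980 → 9³ + 8³ + 0³ = 729 + 512 + 0 = 1241
1241 → 1³ + 2³ + 4³ + 1³ = 1 + 8 + 64 + 1 = 74
74 → 7³ + 4³ = 343 + 64 = 407
407 → 4³ + 0³ + 7³ = 64 + 0 + 343 = 407  — 407 already appeared earlier.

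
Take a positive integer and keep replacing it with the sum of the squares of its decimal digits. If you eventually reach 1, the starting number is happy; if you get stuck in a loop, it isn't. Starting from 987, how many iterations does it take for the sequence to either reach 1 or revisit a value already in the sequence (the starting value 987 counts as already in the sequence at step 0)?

11

987 → 9² + 8² + 7² = 194
194 → 1² + 9² + 4² = 98
98 → 9² + 8² = 145
145 → 1² + 4² + 5² = 42
42 → 4² + 2² = 20
20 → 2² + 0² = 4
4 → 4² = 16
16 → 1² + 6² = 37
37 → 3² + 7² = 58
58 → 5² + 8² = 89
89 → 8² + 9² = 145  — 145 repeats.
That took 11 steps.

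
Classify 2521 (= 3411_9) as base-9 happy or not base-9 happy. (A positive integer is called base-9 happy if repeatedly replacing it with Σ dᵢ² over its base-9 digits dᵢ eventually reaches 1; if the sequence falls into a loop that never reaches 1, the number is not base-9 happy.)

2521 = (3,4,1,1)_9 → 3² + 4² + 1² + 1² = 27
27 = (3,0)_9 → 3² + 0² = 9
9 = (1,0)_9 → 1² + 0² = 1  — reached 1.

base-9 happy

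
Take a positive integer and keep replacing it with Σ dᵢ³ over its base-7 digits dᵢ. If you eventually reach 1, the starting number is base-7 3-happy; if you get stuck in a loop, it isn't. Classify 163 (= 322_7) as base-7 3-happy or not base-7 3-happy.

163 = (3,2,2)_7 → 3³ + 2³ + 2³ = 43
43 = (6,1)_7 → 6³ + 1³ = 217
217 = (4,3,0)_7 → 4³ + 3³ + 0³ = 91
91 = (1,6,0)_7 → 1³ + 6³ + 0³ = 217  — 217 already seen; the sequence cycles without reaching 1.

not base-7 3-happy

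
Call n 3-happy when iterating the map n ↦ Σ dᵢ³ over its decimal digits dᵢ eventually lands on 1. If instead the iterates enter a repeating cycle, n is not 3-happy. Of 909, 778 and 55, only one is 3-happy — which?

778

909: 909 → 1458 → 702 → 351 → 153 → 153  — repeats 153 (not 3-happy)
778: 778 → 1198 → 1243 → 100 → 1  — reaches 1 (3-happy)
55: 55 → 250 → 133 → 55  — repeats 55 (not 3-happy)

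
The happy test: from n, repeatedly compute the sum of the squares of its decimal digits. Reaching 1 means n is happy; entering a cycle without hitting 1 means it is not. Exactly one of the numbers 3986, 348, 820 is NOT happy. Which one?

3986: 3986 → 190 → 82 → 68 → 100 → 1  — reaches 1 (happy)
348: 348 → 89 → 145 → 42 → 20 → 4 → 16 → 37 → 58 → 89  — repeats 89 (not happy)
820: 820 → 68 → 100 → 1  — reaches 1 (happy)

348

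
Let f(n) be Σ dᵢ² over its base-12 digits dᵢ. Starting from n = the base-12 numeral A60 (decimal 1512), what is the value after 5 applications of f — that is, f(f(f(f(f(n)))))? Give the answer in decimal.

25

1512 = (10,6,0)_12 → 10² + 6² + 0² = 136
136 = (11,4)_12 → 11² + 4² = 137
137 = (11,5)_12 → 11² + 5² = 146
146 = (1,0,2)_12 → 1² + 0² + 2² = 5
5 = (5)_12 → 5² = 25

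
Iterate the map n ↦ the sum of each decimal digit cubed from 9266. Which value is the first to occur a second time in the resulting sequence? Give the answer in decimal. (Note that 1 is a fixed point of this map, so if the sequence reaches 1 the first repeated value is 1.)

371

9266 → 1169
1169 → 947
947 → 1136
1136 → 245
245 → 197
197 → 1073
1073 → 371
371 → 371  — 371 already appeared earlier.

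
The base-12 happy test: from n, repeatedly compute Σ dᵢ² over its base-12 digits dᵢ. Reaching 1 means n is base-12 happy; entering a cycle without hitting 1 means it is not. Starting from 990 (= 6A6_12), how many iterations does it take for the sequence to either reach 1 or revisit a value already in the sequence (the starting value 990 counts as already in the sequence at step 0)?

9

990 = (6,10,6)_12 → 172
172 = (1,2,4)_12 → 21
21 = (1,9)_12 → 82
82 = (6,10)_12 → 136
136 = (11,4)_12 → 137
137 = (11,5)_12 → 146
146 = (1,0,2)_12 → 5
5 = (5)_12 → 25
25 = (2,1)_12 → 5  — 5 repeats.
That took 9 steps.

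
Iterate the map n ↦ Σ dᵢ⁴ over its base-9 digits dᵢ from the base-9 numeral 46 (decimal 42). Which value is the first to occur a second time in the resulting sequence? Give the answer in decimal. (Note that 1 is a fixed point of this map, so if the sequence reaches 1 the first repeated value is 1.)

42 = (4,6)_9 → 4⁴ + 6⁴ = 256 + 1296 = 1552
1552 = (2,1,1,4)_9 → 2⁴ + 1⁴ + 1⁴ + 4⁴ = 16 + 1 + 1 + 256 = 274
274 = (3,3,4)_9 → 3⁴ + 3⁴ + 4⁴ = 81 + 81 + 256 = 418
418 = (5,1,4)_9 → 5⁴ + 1⁴ + 4⁴ = 625 + 1 + 256 = 882
882 = (1,1,8,0)_9 → 1⁴ + 1⁴ + 8⁴ + 0⁴ = 1 + 1 + 4096 + 0 = 4098
4098 = (5,5,5,3)_9 → 5⁴ + 5⁴ + 5⁴ + 3⁴ = 625 + 625 + 625 + 81 = 1956
1956 = (2,6,1,3)_9 → 2⁴ + 6⁴ + 1⁴ + 3⁴ = 16 + 1296 + 1 + 81 = 1394
1394 = (1,8,1,8)_9 → 1⁴ + 8⁴ + 1⁴ + 8⁴ = 1 + 4096 + 1 + 4096 = 8194
8194 = (1,2,2,1,4)_9 → 1⁴ + 2⁴ + 2⁴ + 1⁴ + 4⁴ = 1 + 16 + 16 + 1 + 256 = 290
290 = (3,5,2)_9 → 3⁴ + 5⁴ + 2⁴ = 81 + 625 + 16 = 722
722 = (8,8,2)_9 → 8⁴ + 8⁴ + 2⁴ = 4096 + 4096 + 16 = 8208
8208 = (1,2,2,3,0)_9 → 1⁴ + 2⁴ + 2⁴ + 3⁴ + 0⁴ = 1 + 16 + 16 + 81 + 0 = 114
114 = (1,3,6)_9 → 1⁴ + 3⁴ + 6⁴ = 1 + 81 + 1296 = 1378
1378 = (1,8,0,1)_9 → 1⁴ + 8⁴ + 0⁴ + 1⁴ = 1 + 4096 + 0 + 1 = 4098  — 4098 already appeared earlier.

4098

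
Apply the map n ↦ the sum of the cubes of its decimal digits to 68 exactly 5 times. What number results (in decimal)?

68 → 6³ + 8³ = 216 + 512 = 728
728 → 7³ + 2³ + 8³ = 343 + 8 + 512 = 863
863 → 8³ + 6³ + 3³ = 512 + 216 + 27 = 755
755 → 7³ + 5³ + 5³ = 343 + 125 + 125 = 593
593 → 5³ + 9³ + 3³ = 125 + 729 + 27 = 881

881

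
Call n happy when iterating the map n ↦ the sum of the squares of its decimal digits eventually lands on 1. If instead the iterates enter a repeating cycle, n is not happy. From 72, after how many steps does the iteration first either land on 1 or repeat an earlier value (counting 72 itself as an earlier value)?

72 → 7² + 2² = 49 + 4 = 53
53 → 5² + 3² = 25 + 9 = 34
34 → 3² + 4² = 9 + 16 = 25
25 → 2² + 5² = 4 + 25 = 29
29 → 2² + 9² = 4 + 81 = 85
85 → 8² + 5² = 64 + 25 = 89
89 → 8² + 9² = 64 + 81 = 145
145 → 1² + 4² + 5² = 1 + 16 + 25 = 42
42 → 4² + 2² = 16 + 4 = 20
20 → 2² + 0² = 4 + 0 = 4
4 → 4² = 16
16 → 1² + 6² = 1 + 36 = 37
37 → 3² + 7² = 9 + 49 = 58
58 → 5² + 8² = 25 + 64 = 89  — 89 repeats.
That took 14 steps.

14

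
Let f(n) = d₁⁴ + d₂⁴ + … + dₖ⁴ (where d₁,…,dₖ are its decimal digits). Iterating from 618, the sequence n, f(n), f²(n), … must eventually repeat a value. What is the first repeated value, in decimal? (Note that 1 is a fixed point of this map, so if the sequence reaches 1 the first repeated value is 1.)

618 → 6⁴ + 1⁴ + 8⁴ = 1296 + 1 + 4096 = 5393
5393 → 5⁴ + 3⁴ + 9⁴ + 3⁴ = 625 + 81 + 6561 + 81 = 7348
7348 → 7⁴ + 3⁴ + 4⁴ + 8⁴ = 2401 + 81 + 256 + 4096 = 6834
6834 → 6⁴ + 8⁴ + 3⁴ + 4⁴ = 1296 + 4096 + 81 + 256 = 5729
5729 → 5⁴ + 7⁴ + 2⁴ + 9⁴ = 625 + 2401 + 16 + 6561 = 9603
9603 → 9⁴ + 6⁴ + 0⁴ + 3⁴ = 6561 + 1296 + 0 + 81 = 7938
7938 → 7⁴ + 9⁴ + 3⁴ + 8⁴ = 2401 + 6561 + 81 + 4096 = 13139
13139 → 1⁴ + 3⁴ + 1⁴ + 3⁴ + 9⁴ = 1 + 81 + 1 + 81 + 6561 = 6725
6725 → 6⁴ + 7⁴ + 2⁴ + 5⁴ = 1296 + 2401 + 16 + 625 = 4338
4338 → 4⁴ + 3⁴ + 3⁴ + 8⁴ = 256 + 81 + 81 + 4096 = 4514
4514 → 4⁴ + 5⁴ + 1⁴ + 4⁴ = 256 + 625 + 1 + 256 = 1138
1138 → 1⁴ + 1⁴ + 3⁴ + 8⁴ = 1 + 1 + 81 + 4096 = 4179
4179 → 4⁴ + 1⁴ + 7⁴ + 9⁴ = 256 + 1 + 2401 + 6561 = 9219
9219 → 9⁴ + 2⁴ + 1⁴ + 9⁴ = 6561 + 16 + 1 + 6561 = 13139  — 13139 already appeared earlier.

13139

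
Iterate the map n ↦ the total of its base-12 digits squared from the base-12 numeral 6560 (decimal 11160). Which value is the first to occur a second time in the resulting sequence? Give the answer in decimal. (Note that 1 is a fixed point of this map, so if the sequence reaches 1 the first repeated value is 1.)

65

11160 = (6,5,6,0)_12 → 97
97 = (8,1)_12 → 65
65 = (5,5)_12 → 50
50 = (4,2)_12 → 20
20 = (1,8)_12 → 65  — 65 already appeared earlier.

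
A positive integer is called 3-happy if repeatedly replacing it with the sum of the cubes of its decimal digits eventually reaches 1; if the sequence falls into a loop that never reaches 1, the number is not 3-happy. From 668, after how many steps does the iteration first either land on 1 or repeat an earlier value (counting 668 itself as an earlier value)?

668 → 6³ + 6³ + 8³ = 944
944 → 9³ + 4³ + 4³ = 857
857 → 8³ + 5³ + 7³ = 980
980 → 9³ + 8³ + 0³ = 1241
1241 → 1³ + 2³ + 4³ + 1³ = 74
74 → 7³ + 4³ = 407
407 → 4³ + 0³ + 7³ = 407  — 407 repeats.
That took 7 steps.

7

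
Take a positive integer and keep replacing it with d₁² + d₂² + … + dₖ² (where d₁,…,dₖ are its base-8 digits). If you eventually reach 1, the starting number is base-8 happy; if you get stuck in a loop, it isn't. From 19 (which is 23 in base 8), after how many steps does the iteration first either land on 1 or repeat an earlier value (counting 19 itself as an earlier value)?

19 = (2,3)_8 → 2² + 3² = 13
13 = (1,5)_8 → 1² + 5² = 26
26 = (3,2)_8 → 3² + 2² = 13  — 13 repeats.
That took 3 steps.

3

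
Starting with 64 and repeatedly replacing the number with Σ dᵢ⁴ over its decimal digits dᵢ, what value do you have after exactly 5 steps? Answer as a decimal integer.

9059

64 → 6⁴ + 4⁴ = 1296 + 256 = 1552
1552 → 1⁴ + 5⁴ + 5⁴ + 2⁴ = 1 + 625 + 625 + 16 = 1267
1267 → 1⁴ + 2⁴ + 6⁴ + 7⁴ = 1 + 16 + 1296 + 2401 = 3714
3714 → 3⁴ + 7⁴ + 1⁴ + 4⁴ = 81 + 2401 + 1 + 256 = 2739
2739 → 2⁴ + 7⁴ + 3⁴ + 9⁴ = 16 + 2401 + 81 + 6561 = 9059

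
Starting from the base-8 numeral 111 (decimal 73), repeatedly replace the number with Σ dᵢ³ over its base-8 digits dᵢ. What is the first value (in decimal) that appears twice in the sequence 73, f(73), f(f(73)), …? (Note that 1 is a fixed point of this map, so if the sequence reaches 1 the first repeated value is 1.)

432

73 = (1,1,1)_8 → 1³ + 1³ + 1³ = 1 + 1 + 1 = 3
3 = (3)_8 → 3³ = 27
27 = (3,3)_8 → 3³ + 3³ = 27 + 27 = 54
54 = (6,6)_8 → 6³ + 6³ = 216 + 216 = 432
432 = (6,6,0)_8 → 6³ + 6³ + 0³ = 216 + 216 + 0 = 432  — 432 already appeared earlier.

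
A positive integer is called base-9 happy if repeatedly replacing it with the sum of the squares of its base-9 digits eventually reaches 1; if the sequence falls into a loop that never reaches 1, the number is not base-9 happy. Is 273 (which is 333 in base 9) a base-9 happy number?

base-9 happy

273 = (3,3,3)_9 → 3² + 3² + 3² = 9 + 9 + 9 = 27
27 = (3,0)_9 → 3² + 0² = 9 + 0 = 9
9 = (1,0)_9 → 1² + 0² = 1 + 0 = 1  — reached 1.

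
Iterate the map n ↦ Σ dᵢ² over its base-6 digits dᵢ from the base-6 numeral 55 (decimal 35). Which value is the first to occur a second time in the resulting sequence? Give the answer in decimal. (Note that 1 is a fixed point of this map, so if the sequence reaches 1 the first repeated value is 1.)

35 = (5,5)_6 → 50
50 = (1,2,2)_6 → 9
9 = (1,3)_6 → 10
10 = (1,4)_6 → 17
17 = (2,5)_6 → 29
29 = (4,5)_6 → 41
41 = (1,0,5)_6 → 26
26 = (4,2)_6 → 20
20 = (3,2)_6 → 13
13 = (2,1)_6 → 5
5 = (5)_6 → 25
25 = (4,1)_6 → 17  — 17 already appeared earlier.

17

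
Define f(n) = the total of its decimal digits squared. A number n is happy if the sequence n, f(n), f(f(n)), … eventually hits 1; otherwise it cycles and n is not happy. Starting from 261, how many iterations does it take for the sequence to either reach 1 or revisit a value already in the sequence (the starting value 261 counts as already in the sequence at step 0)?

15

261 → 2² + 6² + 1² = 4 + 36 + 1 = 41
41 → 4² + 1² = 16 + 1 = 17
17 → 1² + 7² = 1 + 49 = 50
50 → 5² + 0² = 25 + 0 = 25
25 → 2² + 5² = 4 + 25 = 29
29 → 2² + 9² = 4 + 81 = 85
85 → 8² + 5² = 64 + 25 = 89
89 → 8² + 9² = 64 + 81 = 145
145 → 1² + 4² + 5² = 1 + 16 + 25 = 42
42 → 4² + 2² = 16 + 4 = 20
20 → 2² + 0² = 4 + 0 = 4
4 → 4² = 16
16 → 1² + 6² = 1 + 36 = 37
37 → 3² + 7² = 9 + 49 = 58
58 → 5² + 8² = 25 + 64 = 89  — 89 repeats.
That took 15 steps.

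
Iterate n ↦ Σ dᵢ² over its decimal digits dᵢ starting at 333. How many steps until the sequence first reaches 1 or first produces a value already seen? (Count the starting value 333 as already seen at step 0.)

333 → 27
27 → 53
53 → 34
34 → 25
25 → 29
29 → 85
85 → 89
89 → 145
145 → 42
42 → 20
20 → 4
4 → 16
16 → 37
37 → 58
58 → 89  — 89 repeats.
That took 15 steps.

15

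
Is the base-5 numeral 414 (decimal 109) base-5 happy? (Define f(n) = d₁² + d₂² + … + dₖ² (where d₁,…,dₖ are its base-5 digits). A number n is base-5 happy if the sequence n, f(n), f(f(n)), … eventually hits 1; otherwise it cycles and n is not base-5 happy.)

109 = (4,1,4)_5 → 4² + 1² + 4² = 33
33 = (1,1,3)_5 → 1² + 1² + 3² = 11
11 = (2,1)_5 → 2² + 1² = 5
5 = (1,0)_5 → 1² + 0² = 1  — reached 1.

base-5 happy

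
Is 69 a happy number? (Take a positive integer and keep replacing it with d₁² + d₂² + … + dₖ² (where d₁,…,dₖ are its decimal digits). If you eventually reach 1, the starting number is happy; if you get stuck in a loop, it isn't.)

not happy

69 → 117
117 → 51
51 → 26
26 → 40
40 → 16
16 → 37
37 → 58
58 → 89
89 → 145
145 → 42
42 → 20
20 → 4
4 → 16  — 16 already seen; the sequence cycles without reaching 1.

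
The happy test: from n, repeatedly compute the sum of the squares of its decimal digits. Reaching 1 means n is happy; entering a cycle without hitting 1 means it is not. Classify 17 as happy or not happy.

17 → 1² + 7² = 1 + 49 = 50
50 → 5² + 0² = 25 + 0 = 25
25 → 2² + 5² = 4 + 25 = 29
29 → 2² + 9² = 4 + 81 = 85
85 → 8² + 5² = 64 + 25 = 89
89 → 8² + 9² = 64 + 81 = 145
145 → 1² + 4² + 5² = 1 + 16 + 25 = 42
42 → 4² + 2² = 16 + 4 = 20
20 → 2² + 0² = 4 + 0 = 4
4 → 4² = 16
16 → 1² + 6² = 1 + 36 = 37
37 → 3² + 7² = 9 + 49 = 58
58 → 5² + 8² = 25 + 64 = 89  — 89 already seen; the sequence cycles without reaching 1.

not happy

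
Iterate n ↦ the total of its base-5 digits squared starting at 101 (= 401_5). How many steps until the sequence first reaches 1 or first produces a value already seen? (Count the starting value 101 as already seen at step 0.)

3

101 = (4,0,1)_5 → 4² + 0² + 1² = 17
17 = (3,2)_5 → 3² + 2² = 13
13 = (2,3)_5 → 2² + 3² = 13  — 13 repeats.
That took 3 steps.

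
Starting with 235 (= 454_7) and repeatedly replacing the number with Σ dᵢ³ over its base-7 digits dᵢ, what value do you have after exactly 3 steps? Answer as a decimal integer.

235 = (4,5,4)_7 → 253
253 = (5,1,1)_7 → 127
127 = (2,4,1)_7 → 73

73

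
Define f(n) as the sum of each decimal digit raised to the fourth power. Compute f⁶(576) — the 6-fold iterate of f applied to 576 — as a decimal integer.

576 → 4322
4322 → 369
369 → 7938
7938 → 13139
13139 → 6725
6725 → 4338

4338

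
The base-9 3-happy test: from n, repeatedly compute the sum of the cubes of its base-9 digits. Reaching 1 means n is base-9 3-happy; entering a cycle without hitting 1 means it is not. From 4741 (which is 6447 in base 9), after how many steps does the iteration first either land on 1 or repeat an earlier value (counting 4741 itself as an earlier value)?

4741 = (6,4,4,7)_9 → 6³ + 4³ + 4³ + 7³ = 687
687 = (8,4,3)_9 → 8³ + 4³ + 3³ = 603
603 = (7,4,0)_9 → 7³ + 4³ + 0³ = 407
407 = (5,0,2)_9 → 5³ + 0³ + 2³ = 133
133 = (1,5,7)_9 → 1³ + 5³ + 7³ = 469
469 = (5,7,1)_9 → 5³ + 7³ + 1³ = 469  — 469 repeats.
That took 6 steps.

6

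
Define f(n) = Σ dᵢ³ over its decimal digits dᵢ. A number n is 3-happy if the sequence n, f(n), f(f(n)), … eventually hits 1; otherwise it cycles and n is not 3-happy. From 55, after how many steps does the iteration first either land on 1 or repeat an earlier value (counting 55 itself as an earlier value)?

3

55 → 5³ + 5³ = 250
250 → 2³ + 5³ + 0³ = 133
133 → 1³ + 3³ + 3³ = 55  — 55 repeats.
That took 3 steps.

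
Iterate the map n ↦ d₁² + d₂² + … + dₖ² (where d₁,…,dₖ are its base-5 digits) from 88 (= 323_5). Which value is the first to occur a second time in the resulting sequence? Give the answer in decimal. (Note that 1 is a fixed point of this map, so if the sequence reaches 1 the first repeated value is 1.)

16

88 = (3,2,3)_5 → 3² + 2² + 3² = 22
22 = (4,2)_5 → 4² + 2² = 20
20 = (4,0)_5 → 4² + 0² = 16
16 = (3,1)_5 → 3² + 1² = 10
10 = (2,0)_5 → 2² + 0² = 4
4 = (4)_5 → 4² = 16  — 16 already appeared earlier.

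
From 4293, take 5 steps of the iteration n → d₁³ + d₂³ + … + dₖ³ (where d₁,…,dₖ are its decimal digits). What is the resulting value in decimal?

4293 → 4³ + 2³ + 9³ + 3³ = 64 + 8 + 729 + 27 = 828
828 → 8³ + 2³ + 8³ = 512 + 8 + 512 = 1032
1032 → 1³ + 0³ + 3³ + 2³ = 1 + 0 + 27 + 8 = 36
36 → 3³ + 6³ = 27 + 216 = 243
243 → 2³ + 4³ + 3³ = 8 + 64 + 27 = 99

99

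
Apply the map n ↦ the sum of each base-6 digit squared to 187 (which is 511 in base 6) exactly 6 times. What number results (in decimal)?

26

187 = (5,1,1)_6 → 5² + 1² + 1² = 27
27 = (4,3)_6 → 4² + 3² = 25
25 = (4,1)_6 → 4² + 1² = 17
17 = (2,5)_6 → 2² + 5² = 29
29 = (4,5)_6 → 4² + 5² = 41
41 = (1,0,5)_6 → 1² + 0² + 5² = 26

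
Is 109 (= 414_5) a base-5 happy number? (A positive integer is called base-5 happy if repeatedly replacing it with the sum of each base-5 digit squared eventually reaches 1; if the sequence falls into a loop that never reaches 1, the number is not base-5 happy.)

base-5 happy

109 = (4,1,4)_5 → 4² + 1² + 4² = 16 + 1 + 16 = 33
33 = (1,1,3)_5 → 1² + 1² + 3² = 1 + 1 + 9 = 11
11 = (2,1)_5 → 2² + 1² = 4 + 1 = 5
5 = (1,0)_5 → 1² + 0² = 1 + 0 = 1  — reached 1.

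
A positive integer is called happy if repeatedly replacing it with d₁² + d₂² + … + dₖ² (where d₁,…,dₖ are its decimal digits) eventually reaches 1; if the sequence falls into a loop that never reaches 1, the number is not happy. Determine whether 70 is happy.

70 → 7² + 0² = 49 + 0 = 49
49 → 4² + 9² = 16 + 81 = 97
97 → 9² + 7² = 81 + 49 = 130
130 → 1² + 3² + 0² = 1 + 9 + 0 = 10
10 → 1² + 0² = 1 + 0 = 1  — reached 1.

happy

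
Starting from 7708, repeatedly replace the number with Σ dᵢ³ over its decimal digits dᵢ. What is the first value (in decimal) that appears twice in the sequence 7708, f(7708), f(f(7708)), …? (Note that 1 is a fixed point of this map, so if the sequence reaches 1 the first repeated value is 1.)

1

7708 → 7³ + 7³ + 0³ + 8³ = 1198
1198 → 1³ + 1³ + 9³ + 8³ = 1243
1243 → 1³ + 2³ + 4³ + 3³ = 100
100 → 1³ + 0³ + 0³ = 1  — reached the fixed point 1.
1 → 1, so 1 is the first repeated value.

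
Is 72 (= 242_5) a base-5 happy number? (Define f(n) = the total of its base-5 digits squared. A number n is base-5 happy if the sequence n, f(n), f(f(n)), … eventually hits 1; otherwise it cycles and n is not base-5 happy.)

72 = (2,4,2)_5 → 2² + 4² + 2² = 4 + 16 + 4 = 24
24 = (4,4)_5 → 4² + 4² = 16 + 16 = 32
32 = (1,1,2)_5 → 1² + 1² + 2² = 1 + 1 + 4 = 6
6 = (1,1)_5 → 1² + 1² = 1 + 1 = 2
2 = (2)_5 → 2² = 4
4 = (4)_5 → 4² = 16
16 = (3,1)_5 → 3² + 1² = 9 + 1 = 10
10 = (2,0)_5 → 2² + 0² = 4 + 0 = 4  — 4 already seen; the sequence cycles without reaching 1.

not base-5 happy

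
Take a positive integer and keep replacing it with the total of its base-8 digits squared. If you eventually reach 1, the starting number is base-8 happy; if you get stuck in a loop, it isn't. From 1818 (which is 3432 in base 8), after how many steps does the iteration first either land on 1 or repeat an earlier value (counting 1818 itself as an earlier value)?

3

1818 = (3,4,3,2)_8 → 3² + 4² + 3² + 2² = 38
38 = (4,6)_8 → 4² + 6² = 52
52 = (6,4)_8 → 6² + 4² = 52  — 52 repeats.
That took 3 steps.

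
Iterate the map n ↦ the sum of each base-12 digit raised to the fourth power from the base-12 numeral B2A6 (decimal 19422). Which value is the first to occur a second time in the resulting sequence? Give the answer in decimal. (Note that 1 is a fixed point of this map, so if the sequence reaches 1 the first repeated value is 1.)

6659

19422 = (11,2,10,6)_12 → 25953
25953 = (1,3,0,2,9)_12 → 6659
6659 = (3,10,2,11)_12 → 24738
24738 = (1,2,3,9,6)_12 → 7955
7955 = (4,7,2,11)_12 → 17314
17314 = (10,0,2,10)_12 → 20016
20016 = (11,7,0,0)_12 → 17042
17042 = (9,10,4,2)_12 → 16833
16833 = (9,8,10,9)_12 → 27218
27218 = (1,3,9,0,2)_12 → 6659  — 6659 already appeared earlier.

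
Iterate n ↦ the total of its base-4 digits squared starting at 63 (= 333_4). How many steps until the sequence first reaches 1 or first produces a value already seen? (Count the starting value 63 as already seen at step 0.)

7

63 = (3,3,3)_4 → 3² + 3² + 3² = 27
27 = (1,2,3)_4 → 1² + 2² + 3² = 14
14 = (3,2)_4 → 3² + 2² = 13
13 = (3,1)_4 → 3² + 1² = 10
10 = (2,2)_4 → 2² + 2² = 8
8 = (2,0)_4 → 2² + 0² = 4
4 = (1,0)_4 → 1² + 0² = 1  — reached 1.
That took 7 steps.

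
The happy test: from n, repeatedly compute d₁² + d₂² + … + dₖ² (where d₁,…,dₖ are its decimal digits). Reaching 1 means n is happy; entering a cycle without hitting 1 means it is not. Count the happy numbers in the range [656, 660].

656: 656 → 97 → 130 → 10 → 1  — happy
657: 657 → 110 → 2 → 4 → 16 → 37 → 58 → 89 → 145 → 42 → 20 → 4  — not happy
658: 658 → 125 → 30 → 9 → 81 → 65 → 61 → 37 → 58 → 89 → 145 → 42 → 20 → 4 → 16 → 37  — not happy
659: 659 → 142 → 21 → 5 → 25 → 29 → 85 → 89 → 145 → 42 → 20 → 4 → 16 → 37 → 58 → 89  — not happy
660: 660 → 72 → 53 → 34 → 25 → 29 → 85 → 89 → 145 → 42 → 20 → 4 → 16 → 37 → 58 → 89  — not happy
happy: 656

1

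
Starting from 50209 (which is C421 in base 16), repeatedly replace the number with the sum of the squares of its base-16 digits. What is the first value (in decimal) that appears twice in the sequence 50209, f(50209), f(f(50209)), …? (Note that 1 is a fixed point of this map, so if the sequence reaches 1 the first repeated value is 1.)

50209 = (12,4,2,1)_16 → 12² + 4² + 2² + 1² = 165
165 = (10,5)_16 → 10² + 5² = 125
125 = (7,13)_16 → 7² + 13² = 218
218 = (13,10)_16 → 13² + 10² = 269
269 = (1,0,13)_16 → 1² + 0² + 13² = 170
170 = (10,10)_16 → 10² + 10² = 200
200 = (12,8)_16 → 12² + 8² = 208
208 = (13,0)_16 → 13² + 0² = 169
169 = (10,9)_16 → 10² + 9² = 181
181 = (11,5)_16 → 11² + 5² = 146
146 = (9,2)_16 → 9² + 2² = 85
85 = (5,5)_16 → 5² + 5² = 50
50 = (3,2)_16 → 3² + 2² = 13
13 = (13)_16 → 13² = 169  — 169 already appeared earlier.

169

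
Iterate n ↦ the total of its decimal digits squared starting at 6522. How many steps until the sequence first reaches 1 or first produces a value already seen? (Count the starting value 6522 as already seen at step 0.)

6522 → 6² + 5² + 2² + 2² = 69
69 → 6² + 9² = 117
117 → 1² + 1² + 7² = 51
51 → 5² + 1² = 26
26 → 2² + 6² = 40
40 → 4² + 0² = 16
16 → 1² + 6² = 37
37 → 3² + 7² = 58
58 → 5² + 8² = 89
89 → 8² + 9² = 145
145 → 1² + 4² + 5² = 42
42 → 4² + 2² = 20
20 → 2² + 0² = 4
4 → 4² = 16  — 16 repeats.
That took 14 steps.

14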